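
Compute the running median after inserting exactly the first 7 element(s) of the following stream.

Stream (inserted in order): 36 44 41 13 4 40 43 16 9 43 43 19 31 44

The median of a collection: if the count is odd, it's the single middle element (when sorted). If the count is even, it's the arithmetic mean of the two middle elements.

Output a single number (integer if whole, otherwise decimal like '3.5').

Answer: 40

Derivation:
Step 1: insert 36 -> lo=[36] (size 1, max 36) hi=[] (size 0) -> median=36
Step 2: insert 44 -> lo=[36] (size 1, max 36) hi=[44] (size 1, min 44) -> median=40
Step 3: insert 41 -> lo=[36, 41] (size 2, max 41) hi=[44] (size 1, min 44) -> median=41
Step 4: insert 13 -> lo=[13, 36] (size 2, max 36) hi=[41, 44] (size 2, min 41) -> median=38.5
Step 5: insert 4 -> lo=[4, 13, 36] (size 3, max 36) hi=[41, 44] (size 2, min 41) -> median=36
Step 6: insert 40 -> lo=[4, 13, 36] (size 3, max 36) hi=[40, 41, 44] (size 3, min 40) -> median=38
Step 7: insert 43 -> lo=[4, 13, 36, 40] (size 4, max 40) hi=[41, 43, 44] (size 3, min 41) -> median=40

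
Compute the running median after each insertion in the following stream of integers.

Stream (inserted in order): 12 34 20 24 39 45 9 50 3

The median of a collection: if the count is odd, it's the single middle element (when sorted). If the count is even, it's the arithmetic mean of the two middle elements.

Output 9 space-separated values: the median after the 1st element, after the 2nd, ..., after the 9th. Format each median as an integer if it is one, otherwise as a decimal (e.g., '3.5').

Answer: 12 23 20 22 24 29 24 29 24

Derivation:
Step 1: insert 12 -> lo=[12] (size 1, max 12) hi=[] (size 0) -> median=12
Step 2: insert 34 -> lo=[12] (size 1, max 12) hi=[34] (size 1, min 34) -> median=23
Step 3: insert 20 -> lo=[12, 20] (size 2, max 20) hi=[34] (size 1, min 34) -> median=20
Step 4: insert 24 -> lo=[12, 20] (size 2, max 20) hi=[24, 34] (size 2, min 24) -> median=22
Step 5: insert 39 -> lo=[12, 20, 24] (size 3, max 24) hi=[34, 39] (size 2, min 34) -> median=24
Step 6: insert 45 -> lo=[12, 20, 24] (size 3, max 24) hi=[34, 39, 45] (size 3, min 34) -> median=29
Step 7: insert 9 -> lo=[9, 12, 20, 24] (size 4, max 24) hi=[34, 39, 45] (size 3, min 34) -> median=24
Step 8: insert 50 -> lo=[9, 12, 20, 24] (size 4, max 24) hi=[34, 39, 45, 50] (size 4, min 34) -> median=29
Step 9: insert 3 -> lo=[3, 9, 12, 20, 24] (size 5, max 24) hi=[34, 39, 45, 50] (size 4, min 34) -> median=24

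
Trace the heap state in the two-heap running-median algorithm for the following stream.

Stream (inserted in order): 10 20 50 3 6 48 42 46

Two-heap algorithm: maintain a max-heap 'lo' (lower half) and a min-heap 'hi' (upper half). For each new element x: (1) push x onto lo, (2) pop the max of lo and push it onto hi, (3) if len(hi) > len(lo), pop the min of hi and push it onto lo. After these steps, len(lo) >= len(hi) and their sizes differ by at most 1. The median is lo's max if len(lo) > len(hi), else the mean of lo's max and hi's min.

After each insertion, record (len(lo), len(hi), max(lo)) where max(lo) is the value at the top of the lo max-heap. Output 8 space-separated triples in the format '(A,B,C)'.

Step 1: insert 10 -> lo=[10] hi=[] -> (len(lo)=1, len(hi)=0, max(lo)=10)
Step 2: insert 20 -> lo=[10] hi=[20] -> (len(lo)=1, len(hi)=1, max(lo)=10)
Step 3: insert 50 -> lo=[10, 20] hi=[50] -> (len(lo)=2, len(hi)=1, max(lo)=20)
Step 4: insert 3 -> lo=[3, 10] hi=[20, 50] -> (len(lo)=2, len(hi)=2, max(lo)=10)
Step 5: insert 6 -> lo=[3, 6, 10] hi=[20, 50] -> (len(lo)=3, len(hi)=2, max(lo)=10)
Step 6: insert 48 -> lo=[3, 6, 10] hi=[20, 48, 50] -> (len(lo)=3, len(hi)=3, max(lo)=10)
Step 7: insert 42 -> lo=[3, 6, 10, 20] hi=[42, 48, 50] -> (len(lo)=4, len(hi)=3, max(lo)=20)
Step 8: insert 46 -> lo=[3, 6, 10, 20] hi=[42, 46, 48, 50] -> (len(lo)=4, len(hi)=4, max(lo)=20)

Answer: (1,0,10) (1,1,10) (2,1,20) (2,2,10) (3,2,10) (3,3,10) (4,3,20) (4,4,20)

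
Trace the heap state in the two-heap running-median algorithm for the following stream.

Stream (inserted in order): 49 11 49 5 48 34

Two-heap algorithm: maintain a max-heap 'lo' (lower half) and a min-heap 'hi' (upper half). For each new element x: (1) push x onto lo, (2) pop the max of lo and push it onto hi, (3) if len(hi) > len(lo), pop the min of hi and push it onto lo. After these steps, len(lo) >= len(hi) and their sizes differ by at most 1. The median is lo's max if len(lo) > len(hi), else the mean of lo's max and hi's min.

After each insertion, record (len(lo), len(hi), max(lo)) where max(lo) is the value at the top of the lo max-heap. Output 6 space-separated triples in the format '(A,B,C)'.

Step 1: insert 49 -> lo=[49] hi=[] -> (len(lo)=1, len(hi)=0, max(lo)=49)
Step 2: insert 11 -> lo=[11] hi=[49] -> (len(lo)=1, len(hi)=1, max(lo)=11)
Step 3: insert 49 -> lo=[11, 49] hi=[49] -> (len(lo)=2, len(hi)=1, max(lo)=49)
Step 4: insert 5 -> lo=[5, 11] hi=[49, 49] -> (len(lo)=2, len(hi)=2, max(lo)=11)
Step 5: insert 48 -> lo=[5, 11, 48] hi=[49, 49] -> (len(lo)=3, len(hi)=2, max(lo)=48)
Step 6: insert 34 -> lo=[5, 11, 34] hi=[48, 49, 49] -> (len(lo)=3, len(hi)=3, max(lo)=34)

Answer: (1,0,49) (1,1,11) (2,1,49) (2,2,11) (3,2,48) (3,3,34)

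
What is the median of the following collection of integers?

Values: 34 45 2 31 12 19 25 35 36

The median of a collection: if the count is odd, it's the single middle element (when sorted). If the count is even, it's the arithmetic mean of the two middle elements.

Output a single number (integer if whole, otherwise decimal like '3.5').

Step 1: insert 34 -> lo=[34] (size 1, max 34) hi=[] (size 0) -> median=34
Step 2: insert 45 -> lo=[34] (size 1, max 34) hi=[45] (size 1, min 45) -> median=39.5
Step 3: insert 2 -> lo=[2, 34] (size 2, max 34) hi=[45] (size 1, min 45) -> median=34
Step 4: insert 31 -> lo=[2, 31] (size 2, max 31) hi=[34, 45] (size 2, min 34) -> median=32.5
Step 5: insert 12 -> lo=[2, 12, 31] (size 3, max 31) hi=[34, 45] (size 2, min 34) -> median=31
Step 6: insert 19 -> lo=[2, 12, 19] (size 3, max 19) hi=[31, 34, 45] (size 3, min 31) -> median=25
Step 7: insert 25 -> lo=[2, 12, 19, 25] (size 4, max 25) hi=[31, 34, 45] (size 3, min 31) -> median=25
Step 8: insert 35 -> lo=[2, 12, 19, 25] (size 4, max 25) hi=[31, 34, 35, 45] (size 4, min 31) -> median=28
Step 9: insert 36 -> lo=[2, 12, 19, 25, 31] (size 5, max 31) hi=[34, 35, 36, 45] (size 4, min 34) -> median=31

Answer: 31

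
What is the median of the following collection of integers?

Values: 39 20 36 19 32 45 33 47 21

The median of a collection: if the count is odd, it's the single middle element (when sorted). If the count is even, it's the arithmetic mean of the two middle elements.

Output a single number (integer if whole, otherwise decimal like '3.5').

Answer: 33

Derivation:
Step 1: insert 39 -> lo=[39] (size 1, max 39) hi=[] (size 0) -> median=39
Step 2: insert 20 -> lo=[20] (size 1, max 20) hi=[39] (size 1, min 39) -> median=29.5
Step 3: insert 36 -> lo=[20, 36] (size 2, max 36) hi=[39] (size 1, min 39) -> median=36
Step 4: insert 19 -> lo=[19, 20] (size 2, max 20) hi=[36, 39] (size 2, min 36) -> median=28
Step 5: insert 32 -> lo=[19, 20, 32] (size 3, max 32) hi=[36, 39] (size 2, min 36) -> median=32
Step 6: insert 45 -> lo=[19, 20, 32] (size 3, max 32) hi=[36, 39, 45] (size 3, min 36) -> median=34
Step 7: insert 33 -> lo=[19, 20, 32, 33] (size 4, max 33) hi=[36, 39, 45] (size 3, min 36) -> median=33
Step 8: insert 47 -> lo=[19, 20, 32, 33] (size 4, max 33) hi=[36, 39, 45, 47] (size 4, min 36) -> median=34.5
Step 9: insert 21 -> lo=[19, 20, 21, 32, 33] (size 5, max 33) hi=[36, 39, 45, 47] (size 4, min 36) -> median=33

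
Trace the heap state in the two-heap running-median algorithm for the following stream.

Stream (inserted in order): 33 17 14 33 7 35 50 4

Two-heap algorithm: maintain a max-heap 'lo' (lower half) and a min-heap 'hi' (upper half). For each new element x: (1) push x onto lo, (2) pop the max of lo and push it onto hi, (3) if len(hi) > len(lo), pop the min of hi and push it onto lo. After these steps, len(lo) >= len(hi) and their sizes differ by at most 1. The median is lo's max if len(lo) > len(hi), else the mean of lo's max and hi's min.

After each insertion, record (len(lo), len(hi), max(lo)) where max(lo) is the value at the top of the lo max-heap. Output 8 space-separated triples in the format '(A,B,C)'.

Step 1: insert 33 -> lo=[33] hi=[] -> (len(lo)=1, len(hi)=0, max(lo)=33)
Step 2: insert 17 -> lo=[17] hi=[33] -> (len(lo)=1, len(hi)=1, max(lo)=17)
Step 3: insert 14 -> lo=[14, 17] hi=[33] -> (len(lo)=2, len(hi)=1, max(lo)=17)
Step 4: insert 33 -> lo=[14, 17] hi=[33, 33] -> (len(lo)=2, len(hi)=2, max(lo)=17)
Step 5: insert 7 -> lo=[7, 14, 17] hi=[33, 33] -> (len(lo)=3, len(hi)=2, max(lo)=17)
Step 6: insert 35 -> lo=[7, 14, 17] hi=[33, 33, 35] -> (len(lo)=3, len(hi)=3, max(lo)=17)
Step 7: insert 50 -> lo=[7, 14, 17, 33] hi=[33, 35, 50] -> (len(lo)=4, len(hi)=3, max(lo)=33)
Step 8: insert 4 -> lo=[4, 7, 14, 17] hi=[33, 33, 35, 50] -> (len(lo)=4, len(hi)=4, max(lo)=17)

Answer: (1,0,33) (1,1,17) (2,1,17) (2,2,17) (3,2,17) (3,3,17) (4,3,33) (4,4,17)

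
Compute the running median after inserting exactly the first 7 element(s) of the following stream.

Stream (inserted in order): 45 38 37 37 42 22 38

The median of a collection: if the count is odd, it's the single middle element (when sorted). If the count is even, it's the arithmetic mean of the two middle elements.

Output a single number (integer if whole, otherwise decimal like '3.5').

Step 1: insert 45 -> lo=[45] (size 1, max 45) hi=[] (size 0) -> median=45
Step 2: insert 38 -> lo=[38] (size 1, max 38) hi=[45] (size 1, min 45) -> median=41.5
Step 3: insert 37 -> lo=[37, 38] (size 2, max 38) hi=[45] (size 1, min 45) -> median=38
Step 4: insert 37 -> lo=[37, 37] (size 2, max 37) hi=[38, 45] (size 2, min 38) -> median=37.5
Step 5: insert 42 -> lo=[37, 37, 38] (size 3, max 38) hi=[42, 45] (size 2, min 42) -> median=38
Step 6: insert 22 -> lo=[22, 37, 37] (size 3, max 37) hi=[38, 42, 45] (size 3, min 38) -> median=37.5
Step 7: insert 38 -> lo=[22, 37, 37, 38] (size 4, max 38) hi=[38, 42, 45] (size 3, min 38) -> median=38

Answer: 38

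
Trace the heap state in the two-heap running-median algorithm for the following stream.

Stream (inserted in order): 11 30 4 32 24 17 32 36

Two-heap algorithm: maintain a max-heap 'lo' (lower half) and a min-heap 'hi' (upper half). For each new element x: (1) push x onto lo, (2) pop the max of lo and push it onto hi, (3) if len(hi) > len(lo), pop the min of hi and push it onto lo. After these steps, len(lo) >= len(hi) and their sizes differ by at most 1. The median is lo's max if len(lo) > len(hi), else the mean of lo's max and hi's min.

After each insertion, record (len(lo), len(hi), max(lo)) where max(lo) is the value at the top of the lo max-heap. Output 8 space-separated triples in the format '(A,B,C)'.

Answer: (1,0,11) (1,1,11) (2,1,11) (2,2,11) (3,2,24) (3,3,17) (4,3,24) (4,4,24)

Derivation:
Step 1: insert 11 -> lo=[11] hi=[] -> (len(lo)=1, len(hi)=0, max(lo)=11)
Step 2: insert 30 -> lo=[11] hi=[30] -> (len(lo)=1, len(hi)=1, max(lo)=11)
Step 3: insert 4 -> lo=[4, 11] hi=[30] -> (len(lo)=2, len(hi)=1, max(lo)=11)
Step 4: insert 32 -> lo=[4, 11] hi=[30, 32] -> (len(lo)=2, len(hi)=2, max(lo)=11)
Step 5: insert 24 -> lo=[4, 11, 24] hi=[30, 32] -> (len(lo)=3, len(hi)=2, max(lo)=24)
Step 6: insert 17 -> lo=[4, 11, 17] hi=[24, 30, 32] -> (len(lo)=3, len(hi)=3, max(lo)=17)
Step 7: insert 32 -> lo=[4, 11, 17, 24] hi=[30, 32, 32] -> (len(lo)=4, len(hi)=3, max(lo)=24)
Step 8: insert 36 -> lo=[4, 11, 17, 24] hi=[30, 32, 32, 36] -> (len(lo)=4, len(hi)=4, max(lo)=24)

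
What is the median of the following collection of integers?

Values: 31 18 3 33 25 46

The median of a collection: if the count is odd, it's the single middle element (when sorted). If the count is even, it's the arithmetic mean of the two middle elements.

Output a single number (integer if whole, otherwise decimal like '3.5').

Answer: 28

Derivation:
Step 1: insert 31 -> lo=[31] (size 1, max 31) hi=[] (size 0) -> median=31
Step 2: insert 18 -> lo=[18] (size 1, max 18) hi=[31] (size 1, min 31) -> median=24.5
Step 3: insert 3 -> lo=[3, 18] (size 2, max 18) hi=[31] (size 1, min 31) -> median=18
Step 4: insert 33 -> lo=[3, 18] (size 2, max 18) hi=[31, 33] (size 2, min 31) -> median=24.5
Step 5: insert 25 -> lo=[3, 18, 25] (size 3, max 25) hi=[31, 33] (size 2, min 31) -> median=25
Step 6: insert 46 -> lo=[3, 18, 25] (size 3, max 25) hi=[31, 33, 46] (size 3, min 31) -> median=28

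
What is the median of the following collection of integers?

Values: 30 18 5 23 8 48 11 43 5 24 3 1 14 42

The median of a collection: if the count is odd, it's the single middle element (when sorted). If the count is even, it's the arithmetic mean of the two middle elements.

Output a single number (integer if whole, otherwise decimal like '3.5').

Answer: 16

Derivation:
Step 1: insert 30 -> lo=[30] (size 1, max 30) hi=[] (size 0) -> median=30
Step 2: insert 18 -> lo=[18] (size 1, max 18) hi=[30] (size 1, min 30) -> median=24
Step 3: insert 5 -> lo=[5, 18] (size 2, max 18) hi=[30] (size 1, min 30) -> median=18
Step 4: insert 23 -> lo=[5, 18] (size 2, max 18) hi=[23, 30] (size 2, min 23) -> median=20.5
Step 5: insert 8 -> lo=[5, 8, 18] (size 3, max 18) hi=[23, 30] (size 2, min 23) -> median=18
Step 6: insert 48 -> lo=[5, 8, 18] (size 3, max 18) hi=[23, 30, 48] (size 3, min 23) -> median=20.5
Step 7: insert 11 -> lo=[5, 8, 11, 18] (size 4, max 18) hi=[23, 30, 48] (size 3, min 23) -> median=18
Step 8: insert 43 -> lo=[5, 8, 11, 18] (size 4, max 18) hi=[23, 30, 43, 48] (size 4, min 23) -> median=20.5
Step 9: insert 5 -> lo=[5, 5, 8, 11, 18] (size 5, max 18) hi=[23, 30, 43, 48] (size 4, min 23) -> median=18
Step 10: insert 24 -> lo=[5, 5, 8, 11, 18] (size 5, max 18) hi=[23, 24, 30, 43, 48] (size 5, min 23) -> median=20.5
Step 11: insert 3 -> lo=[3, 5, 5, 8, 11, 18] (size 6, max 18) hi=[23, 24, 30, 43, 48] (size 5, min 23) -> median=18
Step 12: insert 1 -> lo=[1, 3, 5, 5, 8, 11] (size 6, max 11) hi=[18, 23, 24, 30, 43, 48] (size 6, min 18) -> median=14.5
Step 13: insert 14 -> lo=[1, 3, 5, 5, 8, 11, 14] (size 7, max 14) hi=[18, 23, 24, 30, 43, 48] (size 6, min 18) -> median=14
Step 14: insert 42 -> lo=[1, 3, 5, 5, 8, 11, 14] (size 7, max 14) hi=[18, 23, 24, 30, 42, 43, 48] (size 7, min 18) -> median=16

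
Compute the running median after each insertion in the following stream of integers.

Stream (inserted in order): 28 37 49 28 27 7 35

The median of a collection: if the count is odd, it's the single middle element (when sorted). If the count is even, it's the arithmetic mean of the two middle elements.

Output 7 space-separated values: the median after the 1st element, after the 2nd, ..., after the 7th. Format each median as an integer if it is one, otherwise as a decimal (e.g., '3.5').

Step 1: insert 28 -> lo=[28] (size 1, max 28) hi=[] (size 0) -> median=28
Step 2: insert 37 -> lo=[28] (size 1, max 28) hi=[37] (size 1, min 37) -> median=32.5
Step 3: insert 49 -> lo=[28, 37] (size 2, max 37) hi=[49] (size 1, min 49) -> median=37
Step 4: insert 28 -> lo=[28, 28] (size 2, max 28) hi=[37, 49] (size 2, min 37) -> median=32.5
Step 5: insert 27 -> lo=[27, 28, 28] (size 3, max 28) hi=[37, 49] (size 2, min 37) -> median=28
Step 6: insert 7 -> lo=[7, 27, 28] (size 3, max 28) hi=[28, 37, 49] (size 3, min 28) -> median=28
Step 7: insert 35 -> lo=[7, 27, 28, 28] (size 4, max 28) hi=[35, 37, 49] (size 3, min 35) -> median=28

Answer: 28 32.5 37 32.5 28 28 28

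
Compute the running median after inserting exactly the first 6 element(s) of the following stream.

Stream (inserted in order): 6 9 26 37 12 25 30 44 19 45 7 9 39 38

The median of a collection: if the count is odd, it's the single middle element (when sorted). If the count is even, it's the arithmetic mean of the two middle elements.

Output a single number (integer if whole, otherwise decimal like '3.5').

Step 1: insert 6 -> lo=[6] (size 1, max 6) hi=[] (size 0) -> median=6
Step 2: insert 9 -> lo=[6] (size 1, max 6) hi=[9] (size 1, min 9) -> median=7.5
Step 3: insert 26 -> lo=[6, 9] (size 2, max 9) hi=[26] (size 1, min 26) -> median=9
Step 4: insert 37 -> lo=[6, 9] (size 2, max 9) hi=[26, 37] (size 2, min 26) -> median=17.5
Step 5: insert 12 -> lo=[6, 9, 12] (size 3, max 12) hi=[26, 37] (size 2, min 26) -> median=12
Step 6: insert 25 -> lo=[6, 9, 12] (size 3, max 12) hi=[25, 26, 37] (size 3, min 25) -> median=18.5

Answer: 18.5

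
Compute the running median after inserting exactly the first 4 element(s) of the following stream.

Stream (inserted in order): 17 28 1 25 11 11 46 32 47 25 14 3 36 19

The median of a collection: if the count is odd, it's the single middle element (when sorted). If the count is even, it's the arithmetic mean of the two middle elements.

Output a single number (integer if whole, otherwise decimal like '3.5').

Step 1: insert 17 -> lo=[17] (size 1, max 17) hi=[] (size 0) -> median=17
Step 2: insert 28 -> lo=[17] (size 1, max 17) hi=[28] (size 1, min 28) -> median=22.5
Step 3: insert 1 -> lo=[1, 17] (size 2, max 17) hi=[28] (size 1, min 28) -> median=17
Step 4: insert 25 -> lo=[1, 17] (size 2, max 17) hi=[25, 28] (size 2, min 25) -> median=21

Answer: 21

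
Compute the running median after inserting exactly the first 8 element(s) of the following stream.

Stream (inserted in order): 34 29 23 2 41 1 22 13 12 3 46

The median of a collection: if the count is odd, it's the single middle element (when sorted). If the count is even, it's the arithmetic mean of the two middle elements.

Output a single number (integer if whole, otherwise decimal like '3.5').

Step 1: insert 34 -> lo=[34] (size 1, max 34) hi=[] (size 0) -> median=34
Step 2: insert 29 -> lo=[29] (size 1, max 29) hi=[34] (size 1, min 34) -> median=31.5
Step 3: insert 23 -> lo=[23, 29] (size 2, max 29) hi=[34] (size 1, min 34) -> median=29
Step 4: insert 2 -> lo=[2, 23] (size 2, max 23) hi=[29, 34] (size 2, min 29) -> median=26
Step 5: insert 41 -> lo=[2, 23, 29] (size 3, max 29) hi=[34, 41] (size 2, min 34) -> median=29
Step 6: insert 1 -> lo=[1, 2, 23] (size 3, max 23) hi=[29, 34, 41] (size 3, min 29) -> median=26
Step 7: insert 22 -> lo=[1, 2, 22, 23] (size 4, max 23) hi=[29, 34, 41] (size 3, min 29) -> median=23
Step 8: insert 13 -> lo=[1, 2, 13, 22] (size 4, max 22) hi=[23, 29, 34, 41] (size 4, min 23) -> median=22.5

Answer: 22.5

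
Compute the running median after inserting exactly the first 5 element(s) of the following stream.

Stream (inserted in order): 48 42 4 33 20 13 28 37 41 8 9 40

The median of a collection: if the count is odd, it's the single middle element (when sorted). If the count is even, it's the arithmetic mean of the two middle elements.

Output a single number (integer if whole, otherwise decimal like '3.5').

Answer: 33

Derivation:
Step 1: insert 48 -> lo=[48] (size 1, max 48) hi=[] (size 0) -> median=48
Step 2: insert 42 -> lo=[42] (size 1, max 42) hi=[48] (size 1, min 48) -> median=45
Step 3: insert 4 -> lo=[4, 42] (size 2, max 42) hi=[48] (size 1, min 48) -> median=42
Step 4: insert 33 -> lo=[4, 33] (size 2, max 33) hi=[42, 48] (size 2, min 42) -> median=37.5
Step 5: insert 20 -> lo=[4, 20, 33] (size 3, max 33) hi=[42, 48] (size 2, min 42) -> median=33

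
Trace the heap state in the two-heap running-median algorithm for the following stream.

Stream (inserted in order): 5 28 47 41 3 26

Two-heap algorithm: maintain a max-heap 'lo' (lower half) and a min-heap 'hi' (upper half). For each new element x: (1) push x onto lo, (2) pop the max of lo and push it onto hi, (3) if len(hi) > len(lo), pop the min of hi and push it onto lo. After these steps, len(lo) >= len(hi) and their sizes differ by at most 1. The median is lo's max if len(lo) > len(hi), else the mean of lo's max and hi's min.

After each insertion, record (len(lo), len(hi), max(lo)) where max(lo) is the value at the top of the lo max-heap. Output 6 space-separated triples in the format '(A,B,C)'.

Step 1: insert 5 -> lo=[5] hi=[] -> (len(lo)=1, len(hi)=0, max(lo)=5)
Step 2: insert 28 -> lo=[5] hi=[28] -> (len(lo)=1, len(hi)=1, max(lo)=5)
Step 3: insert 47 -> lo=[5, 28] hi=[47] -> (len(lo)=2, len(hi)=1, max(lo)=28)
Step 4: insert 41 -> lo=[5, 28] hi=[41, 47] -> (len(lo)=2, len(hi)=2, max(lo)=28)
Step 5: insert 3 -> lo=[3, 5, 28] hi=[41, 47] -> (len(lo)=3, len(hi)=2, max(lo)=28)
Step 6: insert 26 -> lo=[3, 5, 26] hi=[28, 41, 47] -> (len(lo)=3, len(hi)=3, max(lo)=26)

Answer: (1,0,5) (1,1,5) (2,1,28) (2,2,28) (3,2,28) (3,3,26)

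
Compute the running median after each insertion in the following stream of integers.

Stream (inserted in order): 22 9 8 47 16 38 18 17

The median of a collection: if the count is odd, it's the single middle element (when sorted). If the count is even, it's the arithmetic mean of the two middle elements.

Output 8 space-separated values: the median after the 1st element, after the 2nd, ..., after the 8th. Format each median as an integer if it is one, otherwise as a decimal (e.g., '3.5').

Answer: 22 15.5 9 15.5 16 19 18 17.5

Derivation:
Step 1: insert 22 -> lo=[22] (size 1, max 22) hi=[] (size 0) -> median=22
Step 2: insert 9 -> lo=[9] (size 1, max 9) hi=[22] (size 1, min 22) -> median=15.5
Step 3: insert 8 -> lo=[8, 9] (size 2, max 9) hi=[22] (size 1, min 22) -> median=9
Step 4: insert 47 -> lo=[8, 9] (size 2, max 9) hi=[22, 47] (size 2, min 22) -> median=15.5
Step 5: insert 16 -> lo=[8, 9, 16] (size 3, max 16) hi=[22, 47] (size 2, min 22) -> median=16
Step 6: insert 38 -> lo=[8, 9, 16] (size 3, max 16) hi=[22, 38, 47] (size 3, min 22) -> median=19
Step 7: insert 18 -> lo=[8, 9, 16, 18] (size 4, max 18) hi=[22, 38, 47] (size 3, min 22) -> median=18
Step 8: insert 17 -> lo=[8, 9, 16, 17] (size 4, max 17) hi=[18, 22, 38, 47] (size 4, min 18) -> median=17.5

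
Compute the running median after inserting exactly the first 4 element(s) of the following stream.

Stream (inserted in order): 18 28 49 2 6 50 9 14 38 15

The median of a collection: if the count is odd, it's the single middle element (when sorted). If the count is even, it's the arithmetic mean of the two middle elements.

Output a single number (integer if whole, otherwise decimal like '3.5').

Answer: 23

Derivation:
Step 1: insert 18 -> lo=[18] (size 1, max 18) hi=[] (size 0) -> median=18
Step 2: insert 28 -> lo=[18] (size 1, max 18) hi=[28] (size 1, min 28) -> median=23
Step 3: insert 49 -> lo=[18, 28] (size 2, max 28) hi=[49] (size 1, min 49) -> median=28
Step 4: insert 2 -> lo=[2, 18] (size 2, max 18) hi=[28, 49] (size 2, min 28) -> median=23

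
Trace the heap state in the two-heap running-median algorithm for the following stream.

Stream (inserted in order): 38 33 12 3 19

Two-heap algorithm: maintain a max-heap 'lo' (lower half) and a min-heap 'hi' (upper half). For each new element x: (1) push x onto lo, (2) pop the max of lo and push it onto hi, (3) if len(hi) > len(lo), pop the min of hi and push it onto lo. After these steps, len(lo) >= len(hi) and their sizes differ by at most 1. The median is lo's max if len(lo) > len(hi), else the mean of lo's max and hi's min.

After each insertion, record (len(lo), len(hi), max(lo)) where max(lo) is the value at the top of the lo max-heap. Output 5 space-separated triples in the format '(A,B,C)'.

Answer: (1,0,38) (1,1,33) (2,1,33) (2,2,12) (3,2,19)

Derivation:
Step 1: insert 38 -> lo=[38] hi=[] -> (len(lo)=1, len(hi)=0, max(lo)=38)
Step 2: insert 33 -> lo=[33] hi=[38] -> (len(lo)=1, len(hi)=1, max(lo)=33)
Step 3: insert 12 -> lo=[12, 33] hi=[38] -> (len(lo)=2, len(hi)=1, max(lo)=33)
Step 4: insert 3 -> lo=[3, 12] hi=[33, 38] -> (len(lo)=2, len(hi)=2, max(lo)=12)
Step 5: insert 19 -> lo=[3, 12, 19] hi=[33, 38] -> (len(lo)=3, len(hi)=2, max(lo)=19)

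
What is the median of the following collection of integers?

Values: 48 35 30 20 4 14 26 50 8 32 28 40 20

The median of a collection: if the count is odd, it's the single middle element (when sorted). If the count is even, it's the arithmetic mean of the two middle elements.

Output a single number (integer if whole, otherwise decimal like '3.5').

Answer: 28

Derivation:
Step 1: insert 48 -> lo=[48] (size 1, max 48) hi=[] (size 0) -> median=48
Step 2: insert 35 -> lo=[35] (size 1, max 35) hi=[48] (size 1, min 48) -> median=41.5
Step 3: insert 30 -> lo=[30, 35] (size 2, max 35) hi=[48] (size 1, min 48) -> median=35
Step 4: insert 20 -> lo=[20, 30] (size 2, max 30) hi=[35, 48] (size 2, min 35) -> median=32.5
Step 5: insert 4 -> lo=[4, 20, 30] (size 3, max 30) hi=[35, 48] (size 2, min 35) -> median=30
Step 6: insert 14 -> lo=[4, 14, 20] (size 3, max 20) hi=[30, 35, 48] (size 3, min 30) -> median=25
Step 7: insert 26 -> lo=[4, 14, 20, 26] (size 4, max 26) hi=[30, 35, 48] (size 3, min 30) -> median=26
Step 8: insert 50 -> lo=[4, 14, 20, 26] (size 4, max 26) hi=[30, 35, 48, 50] (size 4, min 30) -> median=28
Step 9: insert 8 -> lo=[4, 8, 14, 20, 26] (size 5, max 26) hi=[30, 35, 48, 50] (size 4, min 30) -> median=26
Step 10: insert 32 -> lo=[4, 8, 14, 20, 26] (size 5, max 26) hi=[30, 32, 35, 48, 50] (size 5, min 30) -> median=28
Step 11: insert 28 -> lo=[4, 8, 14, 20, 26, 28] (size 6, max 28) hi=[30, 32, 35, 48, 50] (size 5, min 30) -> median=28
Step 12: insert 40 -> lo=[4, 8, 14, 20, 26, 28] (size 6, max 28) hi=[30, 32, 35, 40, 48, 50] (size 6, min 30) -> median=29
Step 13: insert 20 -> lo=[4, 8, 14, 20, 20, 26, 28] (size 7, max 28) hi=[30, 32, 35, 40, 48, 50] (size 6, min 30) -> median=28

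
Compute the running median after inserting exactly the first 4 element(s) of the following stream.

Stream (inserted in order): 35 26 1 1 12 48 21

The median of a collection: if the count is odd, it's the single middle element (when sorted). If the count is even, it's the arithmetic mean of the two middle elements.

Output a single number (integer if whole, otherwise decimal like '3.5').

Answer: 13.5

Derivation:
Step 1: insert 35 -> lo=[35] (size 1, max 35) hi=[] (size 0) -> median=35
Step 2: insert 26 -> lo=[26] (size 1, max 26) hi=[35] (size 1, min 35) -> median=30.5
Step 3: insert 1 -> lo=[1, 26] (size 2, max 26) hi=[35] (size 1, min 35) -> median=26
Step 4: insert 1 -> lo=[1, 1] (size 2, max 1) hi=[26, 35] (size 2, min 26) -> median=13.5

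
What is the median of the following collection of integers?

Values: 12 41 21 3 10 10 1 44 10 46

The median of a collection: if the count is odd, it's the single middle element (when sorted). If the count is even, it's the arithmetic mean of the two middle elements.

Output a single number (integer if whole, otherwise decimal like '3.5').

Answer: 11

Derivation:
Step 1: insert 12 -> lo=[12] (size 1, max 12) hi=[] (size 0) -> median=12
Step 2: insert 41 -> lo=[12] (size 1, max 12) hi=[41] (size 1, min 41) -> median=26.5
Step 3: insert 21 -> lo=[12, 21] (size 2, max 21) hi=[41] (size 1, min 41) -> median=21
Step 4: insert 3 -> lo=[3, 12] (size 2, max 12) hi=[21, 41] (size 2, min 21) -> median=16.5
Step 5: insert 10 -> lo=[3, 10, 12] (size 3, max 12) hi=[21, 41] (size 2, min 21) -> median=12
Step 6: insert 10 -> lo=[3, 10, 10] (size 3, max 10) hi=[12, 21, 41] (size 3, min 12) -> median=11
Step 7: insert 1 -> lo=[1, 3, 10, 10] (size 4, max 10) hi=[12, 21, 41] (size 3, min 12) -> median=10
Step 8: insert 44 -> lo=[1, 3, 10, 10] (size 4, max 10) hi=[12, 21, 41, 44] (size 4, min 12) -> median=11
Step 9: insert 10 -> lo=[1, 3, 10, 10, 10] (size 5, max 10) hi=[12, 21, 41, 44] (size 4, min 12) -> median=10
Step 10: insert 46 -> lo=[1, 3, 10, 10, 10] (size 5, max 10) hi=[12, 21, 41, 44, 46] (size 5, min 12) -> median=11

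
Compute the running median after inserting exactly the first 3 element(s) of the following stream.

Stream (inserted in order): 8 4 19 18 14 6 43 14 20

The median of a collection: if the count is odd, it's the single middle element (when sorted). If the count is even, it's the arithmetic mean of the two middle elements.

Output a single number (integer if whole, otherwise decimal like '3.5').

Step 1: insert 8 -> lo=[8] (size 1, max 8) hi=[] (size 0) -> median=8
Step 2: insert 4 -> lo=[4] (size 1, max 4) hi=[8] (size 1, min 8) -> median=6
Step 3: insert 19 -> lo=[4, 8] (size 2, max 8) hi=[19] (size 1, min 19) -> median=8

Answer: 8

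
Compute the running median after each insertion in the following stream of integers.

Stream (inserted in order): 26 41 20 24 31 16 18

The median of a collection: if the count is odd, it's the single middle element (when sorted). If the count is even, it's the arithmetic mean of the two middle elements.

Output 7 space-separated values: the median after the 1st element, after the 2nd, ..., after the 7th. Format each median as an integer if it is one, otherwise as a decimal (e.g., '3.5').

Answer: 26 33.5 26 25 26 25 24

Derivation:
Step 1: insert 26 -> lo=[26] (size 1, max 26) hi=[] (size 0) -> median=26
Step 2: insert 41 -> lo=[26] (size 1, max 26) hi=[41] (size 1, min 41) -> median=33.5
Step 3: insert 20 -> lo=[20, 26] (size 2, max 26) hi=[41] (size 1, min 41) -> median=26
Step 4: insert 24 -> lo=[20, 24] (size 2, max 24) hi=[26, 41] (size 2, min 26) -> median=25
Step 5: insert 31 -> lo=[20, 24, 26] (size 3, max 26) hi=[31, 41] (size 2, min 31) -> median=26
Step 6: insert 16 -> lo=[16, 20, 24] (size 3, max 24) hi=[26, 31, 41] (size 3, min 26) -> median=25
Step 7: insert 18 -> lo=[16, 18, 20, 24] (size 4, max 24) hi=[26, 31, 41] (size 3, min 26) -> median=24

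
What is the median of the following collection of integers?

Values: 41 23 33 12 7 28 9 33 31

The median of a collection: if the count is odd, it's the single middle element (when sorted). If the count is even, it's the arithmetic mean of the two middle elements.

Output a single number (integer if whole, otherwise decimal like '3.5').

Step 1: insert 41 -> lo=[41] (size 1, max 41) hi=[] (size 0) -> median=41
Step 2: insert 23 -> lo=[23] (size 1, max 23) hi=[41] (size 1, min 41) -> median=32
Step 3: insert 33 -> lo=[23, 33] (size 2, max 33) hi=[41] (size 1, min 41) -> median=33
Step 4: insert 12 -> lo=[12, 23] (size 2, max 23) hi=[33, 41] (size 2, min 33) -> median=28
Step 5: insert 7 -> lo=[7, 12, 23] (size 3, max 23) hi=[33, 41] (size 2, min 33) -> median=23
Step 6: insert 28 -> lo=[7, 12, 23] (size 3, max 23) hi=[28, 33, 41] (size 3, min 28) -> median=25.5
Step 7: insert 9 -> lo=[7, 9, 12, 23] (size 4, max 23) hi=[28, 33, 41] (size 3, min 28) -> median=23
Step 8: insert 33 -> lo=[7, 9, 12, 23] (size 4, max 23) hi=[28, 33, 33, 41] (size 4, min 28) -> median=25.5
Step 9: insert 31 -> lo=[7, 9, 12, 23, 28] (size 5, max 28) hi=[31, 33, 33, 41] (size 4, min 31) -> median=28

Answer: 28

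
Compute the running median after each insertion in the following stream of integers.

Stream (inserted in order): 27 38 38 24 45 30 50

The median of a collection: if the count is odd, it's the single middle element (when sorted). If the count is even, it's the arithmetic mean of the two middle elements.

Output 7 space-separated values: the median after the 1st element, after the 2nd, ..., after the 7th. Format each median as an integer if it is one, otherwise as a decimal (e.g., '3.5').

Step 1: insert 27 -> lo=[27] (size 1, max 27) hi=[] (size 0) -> median=27
Step 2: insert 38 -> lo=[27] (size 1, max 27) hi=[38] (size 1, min 38) -> median=32.5
Step 3: insert 38 -> lo=[27, 38] (size 2, max 38) hi=[38] (size 1, min 38) -> median=38
Step 4: insert 24 -> lo=[24, 27] (size 2, max 27) hi=[38, 38] (size 2, min 38) -> median=32.5
Step 5: insert 45 -> lo=[24, 27, 38] (size 3, max 38) hi=[38, 45] (size 2, min 38) -> median=38
Step 6: insert 30 -> lo=[24, 27, 30] (size 3, max 30) hi=[38, 38, 45] (size 3, min 38) -> median=34
Step 7: insert 50 -> lo=[24, 27, 30, 38] (size 4, max 38) hi=[38, 45, 50] (size 3, min 38) -> median=38

Answer: 27 32.5 38 32.5 38 34 38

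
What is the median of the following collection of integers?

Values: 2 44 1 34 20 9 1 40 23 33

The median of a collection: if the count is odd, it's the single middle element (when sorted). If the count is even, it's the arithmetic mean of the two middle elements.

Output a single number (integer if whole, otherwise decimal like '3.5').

Answer: 21.5

Derivation:
Step 1: insert 2 -> lo=[2] (size 1, max 2) hi=[] (size 0) -> median=2
Step 2: insert 44 -> lo=[2] (size 1, max 2) hi=[44] (size 1, min 44) -> median=23
Step 3: insert 1 -> lo=[1, 2] (size 2, max 2) hi=[44] (size 1, min 44) -> median=2
Step 4: insert 34 -> lo=[1, 2] (size 2, max 2) hi=[34, 44] (size 2, min 34) -> median=18
Step 5: insert 20 -> lo=[1, 2, 20] (size 3, max 20) hi=[34, 44] (size 2, min 34) -> median=20
Step 6: insert 9 -> lo=[1, 2, 9] (size 3, max 9) hi=[20, 34, 44] (size 3, min 20) -> median=14.5
Step 7: insert 1 -> lo=[1, 1, 2, 9] (size 4, max 9) hi=[20, 34, 44] (size 3, min 20) -> median=9
Step 8: insert 40 -> lo=[1, 1, 2, 9] (size 4, max 9) hi=[20, 34, 40, 44] (size 4, min 20) -> median=14.5
Step 9: insert 23 -> lo=[1, 1, 2, 9, 20] (size 5, max 20) hi=[23, 34, 40, 44] (size 4, min 23) -> median=20
Step 10: insert 33 -> lo=[1, 1, 2, 9, 20] (size 5, max 20) hi=[23, 33, 34, 40, 44] (size 5, min 23) -> median=21.5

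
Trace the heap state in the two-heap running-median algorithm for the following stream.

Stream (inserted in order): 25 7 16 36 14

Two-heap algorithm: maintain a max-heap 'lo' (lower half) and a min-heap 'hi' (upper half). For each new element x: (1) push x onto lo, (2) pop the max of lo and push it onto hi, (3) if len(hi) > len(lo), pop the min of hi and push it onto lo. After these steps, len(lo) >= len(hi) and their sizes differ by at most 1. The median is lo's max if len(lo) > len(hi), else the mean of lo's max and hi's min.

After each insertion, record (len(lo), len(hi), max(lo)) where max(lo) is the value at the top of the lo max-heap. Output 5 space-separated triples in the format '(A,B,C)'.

Answer: (1,0,25) (1,1,7) (2,1,16) (2,2,16) (3,2,16)

Derivation:
Step 1: insert 25 -> lo=[25] hi=[] -> (len(lo)=1, len(hi)=0, max(lo)=25)
Step 2: insert 7 -> lo=[7] hi=[25] -> (len(lo)=1, len(hi)=1, max(lo)=7)
Step 3: insert 16 -> lo=[7, 16] hi=[25] -> (len(lo)=2, len(hi)=1, max(lo)=16)
Step 4: insert 36 -> lo=[7, 16] hi=[25, 36] -> (len(lo)=2, len(hi)=2, max(lo)=16)
Step 5: insert 14 -> lo=[7, 14, 16] hi=[25, 36] -> (len(lo)=3, len(hi)=2, max(lo)=16)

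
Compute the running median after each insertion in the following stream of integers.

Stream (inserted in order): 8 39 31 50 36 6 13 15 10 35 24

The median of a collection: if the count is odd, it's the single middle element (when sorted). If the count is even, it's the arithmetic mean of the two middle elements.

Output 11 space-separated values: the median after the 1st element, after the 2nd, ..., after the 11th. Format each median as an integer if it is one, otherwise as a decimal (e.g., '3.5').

Answer: 8 23.5 31 35 36 33.5 31 23 15 23 24

Derivation:
Step 1: insert 8 -> lo=[8] (size 1, max 8) hi=[] (size 0) -> median=8
Step 2: insert 39 -> lo=[8] (size 1, max 8) hi=[39] (size 1, min 39) -> median=23.5
Step 3: insert 31 -> lo=[8, 31] (size 2, max 31) hi=[39] (size 1, min 39) -> median=31
Step 4: insert 50 -> lo=[8, 31] (size 2, max 31) hi=[39, 50] (size 2, min 39) -> median=35
Step 5: insert 36 -> lo=[8, 31, 36] (size 3, max 36) hi=[39, 50] (size 2, min 39) -> median=36
Step 6: insert 6 -> lo=[6, 8, 31] (size 3, max 31) hi=[36, 39, 50] (size 3, min 36) -> median=33.5
Step 7: insert 13 -> lo=[6, 8, 13, 31] (size 4, max 31) hi=[36, 39, 50] (size 3, min 36) -> median=31
Step 8: insert 15 -> lo=[6, 8, 13, 15] (size 4, max 15) hi=[31, 36, 39, 50] (size 4, min 31) -> median=23
Step 9: insert 10 -> lo=[6, 8, 10, 13, 15] (size 5, max 15) hi=[31, 36, 39, 50] (size 4, min 31) -> median=15
Step 10: insert 35 -> lo=[6, 8, 10, 13, 15] (size 5, max 15) hi=[31, 35, 36, 39, 50] (size 5, min 31) -> median=23
Step 11: insert 24 -> lo=[6, 8, 10, 13, 15, 24] (size 6, max 24) hi=[31, 35, 36, 39, 50] (size 5, min 31) -> median=24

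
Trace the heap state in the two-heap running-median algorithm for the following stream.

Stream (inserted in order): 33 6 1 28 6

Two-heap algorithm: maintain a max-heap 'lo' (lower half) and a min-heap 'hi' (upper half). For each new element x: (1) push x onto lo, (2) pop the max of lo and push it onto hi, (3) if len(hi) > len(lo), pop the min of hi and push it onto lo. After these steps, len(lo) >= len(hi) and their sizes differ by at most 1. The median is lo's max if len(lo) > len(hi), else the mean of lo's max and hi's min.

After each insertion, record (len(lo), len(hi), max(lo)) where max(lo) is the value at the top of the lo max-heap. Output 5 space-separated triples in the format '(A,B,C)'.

Step 1: insert 33 -> lo=[33] hi=[] -> (len(lo)=1, len(hi)=0, max(lo)=33)
Step 2: insert 6 -> lo=[6] hi=[33] -> (len(lo)=1, len(hi)=1, max(lo)=6)
Step 3: insert 1 -> lo=[1, 6] hi=[33] -> (len(lo)=2, len(hi)=1, max(lo)=6)
Step 4: insert 28 -> lo=[1, 6] hi=[28, 33] -> (len(lo)=2, len(hi)=2, max(lo)=6)
Step 5: insert 6 -> lo=[1, 6, 6] hi=[28, 33] -> (len(lo)=3, len(hi)=2, max(lo)=6)

Answer: (1,0,33) (1,1,6) (2,1,6) (2,2,6) (3,2,6)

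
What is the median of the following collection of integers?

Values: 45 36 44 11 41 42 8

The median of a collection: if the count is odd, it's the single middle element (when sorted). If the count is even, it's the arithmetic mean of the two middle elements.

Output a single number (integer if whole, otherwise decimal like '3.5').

Answer: 41

Derivation:
Step 1: insert 45 -> lo=[45] (size 1, max 45) hi=[] (size 0) -> median=45
Step 2: insert 36 -> lo=[36] (size 1, max 36) hi=[45] (size 1, min 45) -> median=40.5
Step 3: insert 44 -> lo=[36, 44] (size 2, max 44) hi=[45] (size 1, min 45) -> median=44
Step 4: insert 11 -> lo=[11, 36] (size 2, max 36) hi=[44, 45] (size 2, min 44) -> median=40
Step 5: insert 41 -> lo=[11, 36, 41] (size 3, max 41) hi=[44, 45] (size 2, min 44) -> median=41
Step 6: insert 42 -> lo=[11, 36, 41] (size 3, max 41) hi=[42, 44, 45] (size 3, min 42) -> median=41.5
Step 7: insert 8 -> lo=[8, 11, 36, 41] (size 4, max 41) hi=[42, 44, 45] (size 3, min 42) -> median=41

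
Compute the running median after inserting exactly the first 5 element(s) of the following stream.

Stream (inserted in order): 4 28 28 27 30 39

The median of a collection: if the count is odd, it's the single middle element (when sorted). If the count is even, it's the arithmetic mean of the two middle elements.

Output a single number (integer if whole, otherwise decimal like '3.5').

Step 1: insert 4 -> lo=[4] (size 1, max 4) hi=[] (size 0) -> median=4
Step 2: insert 28 -> lo=[4] (size 1, max 4) hi=[28] (size 1, min 28) -> median=16
Step 3: insert 28 -> lo=[4, 28] (size 2, max 28) hi=[28] (size 1, min 28) -> median=28
Step 4: insert 27 -> lo=[4, 27] (size 2, max 27) hi=[28, 28] (size 2, min 28) -> median=27.5
Step 5: insert 30 -> lo=[4, 27, 28] (size 3, max 28) hi=[28, 30] (size 2, min 28) -> median=28

Answer: 28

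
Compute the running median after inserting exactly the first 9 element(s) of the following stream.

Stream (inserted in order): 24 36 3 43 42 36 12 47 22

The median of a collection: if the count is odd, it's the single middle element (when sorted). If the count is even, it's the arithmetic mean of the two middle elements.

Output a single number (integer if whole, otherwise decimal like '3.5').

Answer: 36

Derivation:
Step 1: insert 24 -> lo=[24] (size 1, max 24) hi=[] (size 0) -> median=24
Step 2: insert 36 -> lo=[24] (size 1, max 24) hi=[36] (size 1, min 36) -> median=30
Step 3: insert 3 -> lo=[3, 24] (size 2, max 24) hi=[36] (size 1, min 36) -> median=24
Step 4: insert 43 -> lo=[3, 24] (size 2, max 24) hi=[36, 43] (size 2, min 36) -> median=30
Step 5: insert 42 -> lo=[3, 24, 36] (size 3, max 36) hi=[42, 43] (size 2, min 42) -> median=36
Step 6: insert 36 -> lo=[3, 24, 36] (size 3, max 36) hi=[36, 42, 43] (size 3, min 36) -> median=36
Step 7: insert 12 -> lo=[3, 12, 24, 36] (size 4, max 36) hi=[36, 42, 43] (size 3, min 36) -> median=36
Step 8: insert 47 -> lo=[3, 12, 24, 36] (size 4, max 36) hi=[36, 42, 43, 47] (size 4, min 36) -> median=36
Step 9: insert 22 -> lo=[3, 12, 22, 24, 36] (size 5, max 36) hi=[36, 42, 43, 47] (size 4, min 36) -> median=36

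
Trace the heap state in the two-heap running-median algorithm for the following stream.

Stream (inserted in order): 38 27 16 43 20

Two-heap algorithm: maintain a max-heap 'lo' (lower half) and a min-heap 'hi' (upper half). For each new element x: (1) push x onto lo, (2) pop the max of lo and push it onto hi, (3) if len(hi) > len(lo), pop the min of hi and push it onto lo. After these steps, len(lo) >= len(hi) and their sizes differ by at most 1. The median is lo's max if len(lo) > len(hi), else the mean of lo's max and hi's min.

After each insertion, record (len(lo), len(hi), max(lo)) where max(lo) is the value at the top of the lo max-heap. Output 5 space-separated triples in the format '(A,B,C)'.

Step 1: insert 38 -> lo=[38] hi=[] -> (len(lo)=1, len(hi)=0, max(lo)=38)
Step 2: insert 27 -> lo=[27] hi=[38] -> (len(lo)=1, len(hi)=1, max(lo)=27)
Step 3: insert 16 -> lo=[16, 27] hi=[38] -> (len(lo)=2, len(hi)=1, max(lo)=27)
Step 4: insert 43 -> lo=[16, 27] hi=[38, 43] -> (len(lo)=2, len(hi)=2, max(lo)=27)
Step 5: insert 20 -> lo=[16, 20, 27] hi=[38, 43] -> (len(lo)=3, len(hi)=2, max(lo)=27)

Answer: (1,0,38) (1,1,27) (2,1,27) (2,2,27) (3,2,27)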